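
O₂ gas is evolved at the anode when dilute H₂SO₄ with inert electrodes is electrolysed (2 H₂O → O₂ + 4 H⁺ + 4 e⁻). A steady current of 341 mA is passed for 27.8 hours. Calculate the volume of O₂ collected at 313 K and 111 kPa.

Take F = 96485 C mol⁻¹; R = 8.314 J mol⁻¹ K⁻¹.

2.07 L

Q = I·t = 0.3410 A × 100080 s = 34130 C.
n(e⁻) = Q/F = 34130 / 96485 = 0.3537 mol.
4 electrons are transferred per O₂ molecule, so n(O₂) = 0.3537 / 4 = 0.08843 mol.
V = nRT/P = (0.08843 × 8.314 × 313) / (111 × 10³ Pa) = 0.00207 m³ = 2.07 L.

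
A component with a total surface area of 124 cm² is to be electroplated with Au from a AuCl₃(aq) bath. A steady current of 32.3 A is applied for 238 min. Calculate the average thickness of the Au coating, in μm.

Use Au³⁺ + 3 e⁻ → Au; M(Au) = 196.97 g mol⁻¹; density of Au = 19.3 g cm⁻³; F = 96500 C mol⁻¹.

1310 μm

Q = I·t = 32.30 × 14280 = 461200 C; n(e⁻) = 4.780 mol.
n(Au) = n(e⁻)/3 = 1.593 mol, so m = 1.593 × 196.97 = 313.8 g.
Volume = m/ρ = 313.8 / 19.3 = 16.26 cm³.
Thickness = V/A = 16.26 / 124 = 0.131 cm = 1310 μm.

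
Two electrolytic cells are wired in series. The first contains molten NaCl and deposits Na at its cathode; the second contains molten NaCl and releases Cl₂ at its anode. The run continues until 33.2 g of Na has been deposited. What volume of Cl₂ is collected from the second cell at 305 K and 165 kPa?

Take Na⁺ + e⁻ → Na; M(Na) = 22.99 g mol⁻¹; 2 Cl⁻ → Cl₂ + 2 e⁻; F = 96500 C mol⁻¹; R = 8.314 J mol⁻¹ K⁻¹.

n(Na) = 33.2 / 22.99 = 1.444 mol, so n(e⁻) = 1 × 1.444 = 1.444 mol.
The cells are in series, so the same 1.444 mol of electrons passes through the second cell.
2 Cl⁻ → Cl₂ + 2 e⁻ — 2 mol e⁻ per mol Cl₂, so n(Cl₂) = 1.444/2 = 0.7221 mol.
V = nRT/P = (0.7221 × 8.314 × 305) / (165 × 10³) = 0.0111 m³ = 11.1 L.

11.1 L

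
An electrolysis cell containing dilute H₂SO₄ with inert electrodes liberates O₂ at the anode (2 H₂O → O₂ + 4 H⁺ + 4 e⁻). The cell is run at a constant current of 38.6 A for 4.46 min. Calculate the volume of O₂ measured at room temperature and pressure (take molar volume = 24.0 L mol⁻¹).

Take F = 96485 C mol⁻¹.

0.642 L

Q = I·t = 38.60 A × 267.60 s = 10330 C.
n(e⁻) = Q/F = 10330 / 96485 = 0.1071 mol.
4 electrons are transferred per O₂ molecule, so n(O₂) = 0.1071 / 4 = 0.02676 mol.
V = n × V_m = 0.02676 × 24.0 = 0.642 L.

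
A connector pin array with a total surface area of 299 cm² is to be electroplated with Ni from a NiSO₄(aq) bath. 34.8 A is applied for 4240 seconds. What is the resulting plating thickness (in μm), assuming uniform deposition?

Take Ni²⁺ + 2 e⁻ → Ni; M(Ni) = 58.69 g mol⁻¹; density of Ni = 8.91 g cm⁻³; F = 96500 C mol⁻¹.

168 μm

Q = I·t = 34.80 × 4240.0 = 147600 C; n(e⁻) = 1.529 mol.
n(Ni) = n(e⁻)/2 = 0.7645 mol, so m = 0.7645 × 58.69 = 44.87 g.
Volume = m/ρ = 44.87 / 8.91 = 5.036 cm³.
Thickness = V/A = 5.036 / 299 = 0.0168 cm = 168 μm.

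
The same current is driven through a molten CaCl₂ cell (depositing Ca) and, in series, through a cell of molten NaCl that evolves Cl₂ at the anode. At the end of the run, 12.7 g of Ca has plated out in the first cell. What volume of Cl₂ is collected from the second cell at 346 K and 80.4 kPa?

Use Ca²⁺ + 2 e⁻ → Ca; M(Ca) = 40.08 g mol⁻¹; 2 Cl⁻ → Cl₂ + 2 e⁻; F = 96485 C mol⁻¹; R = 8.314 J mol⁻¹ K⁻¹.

11.3 L

n(Ca) = 12.7 / 40.08 = 0.3169 mol, so n(e⁻) = 2 × 0.3169 = 0.6337 mol.
The cells are in series, so the same 0.6337 mol of electrons passes through the second cell.
2 Cl⁻ → Cl₂ + 2 e⁻ — 2 mol e⁻ per mol Cl₂, so n(Cl₂) = 0.6337/2 = 0.3169 mol.
V = nRT/P = (0.3169 × 8.314 × 346) / (80.4 × 10³) = 0.0113 m³ = 11.3 L.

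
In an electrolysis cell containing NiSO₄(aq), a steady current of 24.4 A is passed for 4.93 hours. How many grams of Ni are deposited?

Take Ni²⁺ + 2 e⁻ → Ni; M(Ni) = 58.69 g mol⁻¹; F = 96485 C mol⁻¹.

132 g

Q = I·t = 24.40 A × 17748 s = 433100 C.
n(e⁻) = Q/F = 433100 / 96485 = 4.488 mol.
Ni²⁺ + 2 e⁻ → Ni, so n(Ni) = n(e⁻)/2 = 2.244 mol.
m = n·M = 2.244 × 58.69 = 132 g.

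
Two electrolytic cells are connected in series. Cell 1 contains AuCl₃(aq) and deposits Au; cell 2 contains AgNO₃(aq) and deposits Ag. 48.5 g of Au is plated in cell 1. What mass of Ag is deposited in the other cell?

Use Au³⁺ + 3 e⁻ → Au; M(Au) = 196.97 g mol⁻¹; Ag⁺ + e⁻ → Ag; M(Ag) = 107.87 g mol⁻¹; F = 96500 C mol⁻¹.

n(Au) = 48.5 / 196.97 = 0.2462 mol.
Since Au³⁺ + 3 e⁻ → Au, n(e⁻) passed = 3 × 0.2462 = 0.7387 mol.
Cells in series carry the same charge, so the same 0.7387 mol of electrons passes through cell 2.
Ag⁺ + e⁻ → Ag, so n(Ag) = 0.7387 / 1 = 0.7387 mol.
m(Ag) = 0.7387 × 107.87 = 79.7 g.

79.7 g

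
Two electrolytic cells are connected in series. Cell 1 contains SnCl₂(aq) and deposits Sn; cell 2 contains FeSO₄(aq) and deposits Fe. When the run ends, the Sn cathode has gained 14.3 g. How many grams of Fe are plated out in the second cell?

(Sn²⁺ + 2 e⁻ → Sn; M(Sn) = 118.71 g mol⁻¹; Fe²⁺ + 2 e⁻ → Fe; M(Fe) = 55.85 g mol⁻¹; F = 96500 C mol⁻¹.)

n(Sn) = 14.3 / 118.71 = 0.1205 mol.
Since Sn²⁺ + 2 e⁻ → Sn, n(e⁻) passed = 2 × 0.1205 = 0.2409 mol.
Cells in series carry the same charge, so the same 0.2409 mol of electrons passes through cell 2.
Fe²⁺ + 2 e⁻ → Fe, so n(Fe) = 0.2409 / 2 = 0.1205 mol.
m(Fe) = 0.1205 × 55.85 = 6.73 g.

6.73 g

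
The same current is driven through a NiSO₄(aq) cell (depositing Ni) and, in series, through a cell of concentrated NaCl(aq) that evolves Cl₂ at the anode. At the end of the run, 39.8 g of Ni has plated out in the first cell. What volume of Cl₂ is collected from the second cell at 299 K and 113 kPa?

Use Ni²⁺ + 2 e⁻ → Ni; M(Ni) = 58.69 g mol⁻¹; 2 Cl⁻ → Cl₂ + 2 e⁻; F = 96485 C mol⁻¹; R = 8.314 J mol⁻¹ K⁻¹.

n(Ni) = 39.8 / 58.69 = 0.6781 mol, so n(e⁻) = 2 × 0.6781 = 1.356 mol.
The cells are in series, so the same 1.356 mol of electrons passes through the second cell.
2 Cl⁻ → Cl₂ + 2 e⁻ — 2 mol e⁻ per mol Cl₂, so n(Cl₂) = 1.356/2 = 0.6781 mol.
V = nRT/P = (0.6781 × 8.314 × 299) / (113 × 10³) = 0.0149 m³ = 14.9 L.

14.9 L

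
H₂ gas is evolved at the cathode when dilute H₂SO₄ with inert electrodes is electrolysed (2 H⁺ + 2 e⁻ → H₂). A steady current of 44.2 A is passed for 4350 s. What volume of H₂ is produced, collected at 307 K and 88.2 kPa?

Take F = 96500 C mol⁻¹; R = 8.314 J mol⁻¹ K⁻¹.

28.8 L

Q = I·t = 44.20 A × 4350.0 s = 192300 C.
n(e⁻) = Q/F = 192300 / 96500 = 1.992 mol.
2 electrons are transferred per H₂ molecule, so n(H₂) = 1.992 / 2 = 0.9962 mol.
V = nRT/P = (0.9962 × 8.314 × 307) / (88.2 × 10³ Pa) = 0.0288 m³ = 28.8 L.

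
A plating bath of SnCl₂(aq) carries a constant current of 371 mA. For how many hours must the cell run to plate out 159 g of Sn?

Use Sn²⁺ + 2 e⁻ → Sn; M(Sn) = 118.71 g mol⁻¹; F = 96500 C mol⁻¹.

n(Sn) = m/M = 159 / 118.71 = 1.339 mol.
Each Sn atom requires 2 electrons, so n(e⁻) = 2 × 1.339 = 2.679 mol.
Q = n(e⁻)·F = 2.679 × 96500 = 258500 C.
t = Q/I = 258500 / 0.3710 A = 696800 s = 194 h.

194 h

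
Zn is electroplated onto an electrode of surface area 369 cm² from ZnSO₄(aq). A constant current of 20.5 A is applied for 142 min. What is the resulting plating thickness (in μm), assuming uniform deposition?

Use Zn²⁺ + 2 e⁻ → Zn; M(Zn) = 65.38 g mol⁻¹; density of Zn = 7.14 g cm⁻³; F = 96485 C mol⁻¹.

225 μm

Q = I·t = 20.50 × 8520.0 = 174700 C; n(e⁻) = 1.810 mol.
n(Zn) = n(e⁻)/2 = 0.9051 mol, so m = 0.9051 × 65.38 = 59.18 g.
Volume = m/ρ = 59.18 / 7.14 = 8.288 cm³.
Thickness = V/A = 8.288 / 369 = 0.0225 cm = 225 μm.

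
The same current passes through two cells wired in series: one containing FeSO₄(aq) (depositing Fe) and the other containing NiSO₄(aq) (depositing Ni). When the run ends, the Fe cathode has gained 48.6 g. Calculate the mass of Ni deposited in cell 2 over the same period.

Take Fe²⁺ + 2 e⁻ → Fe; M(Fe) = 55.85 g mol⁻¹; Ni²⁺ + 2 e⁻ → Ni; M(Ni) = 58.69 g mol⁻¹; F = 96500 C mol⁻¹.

51.1 g

n(Fe) = 48.6 / 55.85 = 0.8702 mol.
Since Fe²⁺ + 2 e⁻ → Fe, n(e⁻) passed = 2 × 0.8702 = 1.740 mol.
Cells in series carry the same charge, so the same 1.740 mol of electrons passes through cell 2.
Ni²⁺ + 2 e⁻ → Ni, so n(Ni) = 1.740 / 2 = 0.8702 mol.
m(Ni) = 0.8702 × 58.69 = 51.1 g.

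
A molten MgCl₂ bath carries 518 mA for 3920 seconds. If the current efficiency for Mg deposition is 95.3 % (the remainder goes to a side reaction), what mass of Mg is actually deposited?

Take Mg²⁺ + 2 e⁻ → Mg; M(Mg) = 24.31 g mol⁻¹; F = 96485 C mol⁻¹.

0.244 g

Q = I·t = 0.5180 × 3920.0 = 2031 C.
n(e⁻) = 2031/96485 = 0.02105 mol; theoretically n(Mg) = 0.02105/2 = 0.01052 mol, m_theo = 0.2558 g.
At 95.3 % efficiency, m_actual = 0.953 × 0.2558 = 0.244 g.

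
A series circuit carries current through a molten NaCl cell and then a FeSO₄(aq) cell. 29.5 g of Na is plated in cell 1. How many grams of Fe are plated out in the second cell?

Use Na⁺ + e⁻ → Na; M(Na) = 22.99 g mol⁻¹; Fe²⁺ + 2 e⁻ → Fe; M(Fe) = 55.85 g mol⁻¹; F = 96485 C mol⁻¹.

35.8 g

n(Na) = 29.5 / 22.99 = 1.283 mol.
Since Na⁺ + e⁻ → Na, n(e⁻) passed = 1 × 1.283 = 1.283 mol.
Cells in series carry the same charge, so the same 1.283 mol of electrons passes through cell 2.
Fe²⁺ + 2 e⁻ → Fe, so n(Fe) = 1.283 / 2 = 0.6416 mol.
m(Fe) = 0.6416 × 55.85 = 35.8 g.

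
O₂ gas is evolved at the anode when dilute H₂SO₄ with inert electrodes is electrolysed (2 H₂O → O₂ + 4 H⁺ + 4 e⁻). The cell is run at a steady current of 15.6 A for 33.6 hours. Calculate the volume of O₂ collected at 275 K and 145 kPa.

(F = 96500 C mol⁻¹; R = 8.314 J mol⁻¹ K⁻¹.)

77.1 L

Q = I·t = 15.60 A × 120960 s = 1887000 C.
n(e⁻) = Q/F = 1887000 / 96500 = 19.55 mol.
4 electrons are transferred per O₂ molecule, so n(O₂) = 19.55 / 4 = 4.889 mol.
V = nRT/P = (4.889 × 8.314 × 275) / (145 × 10³ Pa) = 0.0771 m³ = 77.1 L.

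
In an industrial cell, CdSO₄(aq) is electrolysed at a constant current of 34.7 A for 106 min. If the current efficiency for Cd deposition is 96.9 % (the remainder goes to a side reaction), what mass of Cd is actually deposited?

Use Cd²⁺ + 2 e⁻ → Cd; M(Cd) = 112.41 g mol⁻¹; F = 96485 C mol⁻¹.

125 g

Q = I·t = 34.70 × 6360.0 = 220700 C.
n(e⁻) = 220700/96485 = 2.287 mol; theoretically n(Cd) = 2.287/2 = 1.144 mol, m_theo = 128.6 g.
At 96.9 % efficiency, m_actual = 0.969 × 128.6 = 125 g.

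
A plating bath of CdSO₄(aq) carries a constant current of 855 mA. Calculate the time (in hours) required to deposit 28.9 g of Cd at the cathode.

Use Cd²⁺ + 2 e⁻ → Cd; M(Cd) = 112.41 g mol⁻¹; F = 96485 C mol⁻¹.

n(Cd) = m/M = 28.9 / 112.41 = 0.2571 mol.
Each Cd atom requires 2 electrons, so n(e⁻) = 2 × 0.2571 = 0.5142 mol.
Q = n(e⁻)·F = 0.5142 × 96485 = 49610 C.
t = Q/I = 49610 / 0.8550 A = 58030 s = 16.1 h.

16.1 h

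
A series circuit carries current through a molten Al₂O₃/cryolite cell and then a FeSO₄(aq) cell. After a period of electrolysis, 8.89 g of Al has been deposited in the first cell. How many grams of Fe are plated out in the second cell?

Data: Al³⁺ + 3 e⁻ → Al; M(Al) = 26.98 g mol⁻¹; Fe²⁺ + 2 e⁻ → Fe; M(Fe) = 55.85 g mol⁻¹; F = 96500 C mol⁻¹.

n(Al) = 8.89 / 26.98 = 0.3295 mol.
Since Al³⁺ + 3 e⁻ → Al, n(e⁻) passed = 3 × 0.3295 = 0.9885 mol.
Cells in series carry the same charge, so the same 0.9885 mol of electrons passes through cell 2.
Fe²⁺ + 2 e⁻ → Fe, so n(Fe) = 0.9885 / 2 = 0.4943 mol.
m(Fe) = 0.4943 × 55.85 = 27.6 g.

27.6 g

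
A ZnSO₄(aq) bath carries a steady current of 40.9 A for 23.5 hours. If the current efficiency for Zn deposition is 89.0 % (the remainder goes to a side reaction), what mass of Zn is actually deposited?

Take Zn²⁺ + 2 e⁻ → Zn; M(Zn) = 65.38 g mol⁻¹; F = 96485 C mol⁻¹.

1040 g

Q = I·t = 40.90 × 84600 = 3460000 C.
n(e⁻) = 3460000/96485 = 35.86 mol; theoretically n(Zn) = 35.86/2 = 17.93 mol, m_theo = 1172 g.
At 89.0 % efficiency, m_actual = 0.890 × 1172 = 1040 g.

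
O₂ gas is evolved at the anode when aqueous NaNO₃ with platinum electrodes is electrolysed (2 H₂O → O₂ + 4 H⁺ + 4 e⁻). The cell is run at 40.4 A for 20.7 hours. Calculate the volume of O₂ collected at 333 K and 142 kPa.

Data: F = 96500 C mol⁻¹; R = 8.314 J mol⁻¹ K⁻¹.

152 L

Q = I·t = 40.40 A × 74520 s = 3011000 C.
n(e⁻) = Q/F = 3011000 / 96500 = 31.20 mol.
4 electrons are transferred per O₂ molecule, so n(O₂) = 31.20 / 4 = 7.800 mol.
V = nRT/P = (7.800 × 8.314 × 333) / (142 × 10³ Pa) = 0.152 m³ = 152 L.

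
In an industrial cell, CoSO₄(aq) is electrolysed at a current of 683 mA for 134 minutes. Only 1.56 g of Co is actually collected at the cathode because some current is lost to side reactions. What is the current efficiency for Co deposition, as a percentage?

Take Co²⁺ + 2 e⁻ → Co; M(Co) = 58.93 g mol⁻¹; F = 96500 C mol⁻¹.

93.0 %

Q = I·t = 0.6830 × 8040.0 = 5491 C; n(e⁻) = 5491/96500 = 0.05690 mol.
Theoretical n(Co) = n(e⁻)/2 = 0.02845 mol, i.e. m_theo = 0.02845 × 58.93 = 1.677 g.
Efficiency = m_actual / m_theo = 1.56 / 1.677 = 93.0 %.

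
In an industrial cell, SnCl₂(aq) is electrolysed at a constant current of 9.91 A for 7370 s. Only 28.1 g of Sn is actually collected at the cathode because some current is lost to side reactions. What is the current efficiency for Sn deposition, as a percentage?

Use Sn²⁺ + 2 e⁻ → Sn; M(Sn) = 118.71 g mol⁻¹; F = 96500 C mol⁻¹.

62.6 %

Q = I·t = 9.910 × 7370.0 = 73040 C; n(e⁻) = 73040/96500 = 0.7569 mol.
Theoretical n(Sn) = n(e⁻)/2 = 0.3784 mol, i.e. m_theo = 0.3784 × 118.71 = 44.92 g.
Efficiency = m_actual / m_theo = 28.1 / 44.92 = 62.6 %.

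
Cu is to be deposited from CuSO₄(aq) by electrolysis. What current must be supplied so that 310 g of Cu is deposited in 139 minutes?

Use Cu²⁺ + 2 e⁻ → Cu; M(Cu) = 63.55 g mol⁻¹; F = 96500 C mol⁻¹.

113 A

n(Cu) = 310 / 63.55 = 4.878 mol.
n(e⁻) = 2 × 4.878 = 9.756 mol.
Q = n(e⁻)·F = 9.756 × 96500 = 941500 C.
I = Q/t = 941500 / 8340.0 s = 113 A.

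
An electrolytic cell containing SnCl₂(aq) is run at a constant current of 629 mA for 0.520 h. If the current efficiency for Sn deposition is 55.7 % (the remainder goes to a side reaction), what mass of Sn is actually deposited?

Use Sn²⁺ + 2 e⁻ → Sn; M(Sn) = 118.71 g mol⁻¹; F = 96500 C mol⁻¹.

0.403 g

Q = I·t = 0.6290 × 1872.0 = 1177 C.
n(e⁻) = 1177/96500 = 0.01220 mol; theoretically n(Sn) = 0.01220/2 = 0.006101 mol, m_theo = 0.7242 g.
At 55.7 % efficiency, m_actual = 0.557 × 0.7242 = 0.403 g.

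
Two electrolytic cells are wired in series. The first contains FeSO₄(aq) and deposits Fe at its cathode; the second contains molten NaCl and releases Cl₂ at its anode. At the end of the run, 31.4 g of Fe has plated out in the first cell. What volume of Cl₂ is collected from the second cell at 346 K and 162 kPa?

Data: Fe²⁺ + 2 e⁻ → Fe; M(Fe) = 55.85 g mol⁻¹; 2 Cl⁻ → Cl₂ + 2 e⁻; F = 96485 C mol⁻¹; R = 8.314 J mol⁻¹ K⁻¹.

n(Fe) = 31.4 / 55.85 = 0.5622 mol, so n(e⁻) = 2 × 0.5622 = 1.124 mol.
The cells are in series, so the same 1.124 mol of electrons passes through the second cell.
2 Cl⁻ → Cl₂ + 2 e⁻ — 2 mol e⁻ per mol Cl₂, so n(Cl₂) = 1.124/2 = 0.5622 mol.
V = nRT/P = (0.5622 × 8.314 × 346) / (162 × 10³) = 0.00998 m³ = 9.98 L.

9.98 L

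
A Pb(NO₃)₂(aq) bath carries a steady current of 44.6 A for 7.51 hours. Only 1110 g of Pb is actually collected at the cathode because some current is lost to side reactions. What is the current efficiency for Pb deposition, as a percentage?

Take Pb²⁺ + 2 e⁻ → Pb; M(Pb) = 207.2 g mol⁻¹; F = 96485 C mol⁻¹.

85.7 %

Q = I·t = 44.60 × 27036 = 1206000 C; n(e⁻) = 1206000/96485 = 12.50 mol.
Theoretical n(Pb) = n(e⁻)/2 = 6.249 mol, i.e. m_theo = 6.249 × 207.2 = 1295 g.
Efficiency = m_actual / m_theo = 1110 / 1295 = 85.7 %.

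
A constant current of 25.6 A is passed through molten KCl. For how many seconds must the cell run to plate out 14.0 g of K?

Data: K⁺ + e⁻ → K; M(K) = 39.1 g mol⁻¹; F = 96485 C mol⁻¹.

n(K) = m/M = 14.0 / 39.1 = 0.3581 mol.
Each K atom requires 1 electron, so n(e⁻) = 1 × 0.3581 = 0.3581 mol.
Q = n(e⁻)·F = 0.3581 × 96485 = 34550 C.
t = Q/I = 34550 / 25.60 A = 1349 s.

1350 s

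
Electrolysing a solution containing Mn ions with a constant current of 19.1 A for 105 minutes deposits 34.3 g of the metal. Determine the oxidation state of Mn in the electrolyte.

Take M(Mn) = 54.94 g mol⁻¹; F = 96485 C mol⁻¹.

+2

Q = I·t = 19.10 A × 6300.0 s = 120300 C, so n(e⁻) = 120300/96485 = 1.247 mol.
n(Mn) deposited = 34.3 / 54.94 = 0.6243 mol.
Electrons per atom = n(e⁻)/n(Mn) = 1.247 / 0.6243 = 2.00 ≈ 2, so the ion is Mn²⁺.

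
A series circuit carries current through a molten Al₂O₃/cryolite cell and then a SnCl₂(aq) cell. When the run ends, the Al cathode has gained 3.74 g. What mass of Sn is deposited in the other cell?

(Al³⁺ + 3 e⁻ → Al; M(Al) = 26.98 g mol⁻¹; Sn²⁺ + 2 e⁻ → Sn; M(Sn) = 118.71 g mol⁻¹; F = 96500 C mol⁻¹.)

n(Al) = 3.74 / 26.98 = 0.1386 mol.
Since Al³⁺ + 3 e⁻ → Al, n(e⁻) passed = 3 × 0.1386 = 0.4159 mol.
Cells in series carry the same charge, so the same 0.4159 mol of electrons passes through cell 2.
Sn²⁺ + 2 e⁻ → Sn, so n(Sn) = 0.4159 / 2 = 0.2079 mol.
m(Sn) = 0.2079 × 118.71 = 24.7 g.

24.7 g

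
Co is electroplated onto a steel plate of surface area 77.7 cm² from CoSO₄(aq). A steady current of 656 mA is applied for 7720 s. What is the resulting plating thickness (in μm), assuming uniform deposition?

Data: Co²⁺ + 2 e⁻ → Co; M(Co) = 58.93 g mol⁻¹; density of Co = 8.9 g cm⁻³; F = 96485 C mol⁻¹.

22.4 μm

Q = I·t = 0.6560 × 7720.0 = 5064 C; n(e⁻) = 0.05249 mol.
n(Co) = n(e⁻)/2 = 0.02624 mol, so m = 0.02624 × 58.93 = 1.547 g.
Volume = m/ρ = 1.547 / 8.9 = 0.1738 cm³.
Thickness = V/A = 0.1738 / 77.7 = 0.00224 cm = 22.4 μm.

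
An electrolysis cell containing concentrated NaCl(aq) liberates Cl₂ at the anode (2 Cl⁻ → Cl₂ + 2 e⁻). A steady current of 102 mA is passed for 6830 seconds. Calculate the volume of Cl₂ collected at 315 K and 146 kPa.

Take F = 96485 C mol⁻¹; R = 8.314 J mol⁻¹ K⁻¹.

0.0648 L

Q = I·t = 0.1020 A × 6830.0 s = 696.7 C.
n(e⁻) = Q/F = 696.7 / 96485 = 0.007220 mol.
2 electrons are transferred per Cl₂ molecule, so n(Cl₂) = 0.007220 / 2 = 0.003610 mol.
V = nRT/P = (0.003610 × 8.314 × 315) / (146 × 10³ Pa) = 6.48 × 10⁻⁵ m³ = 0.0648 L.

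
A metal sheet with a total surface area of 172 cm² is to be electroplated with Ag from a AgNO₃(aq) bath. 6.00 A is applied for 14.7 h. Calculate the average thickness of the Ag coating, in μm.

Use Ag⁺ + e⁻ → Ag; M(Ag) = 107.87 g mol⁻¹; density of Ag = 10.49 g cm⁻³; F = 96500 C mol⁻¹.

Q = I·t = 6.000 × 52920 = 317500 C; n(e⁻) = 3.290 mol.
n(Ag) = n(e⁻)/1 = 3.290 mol, so m = 3.290 × 107.87 = 354.9 g.
Volume = m/ρ = 354.9 / 10.49 = 33.84 cm³.
Thickness = V/A = 33.84 / 172 = 0.197 cm = 1970 μm.

1970 μm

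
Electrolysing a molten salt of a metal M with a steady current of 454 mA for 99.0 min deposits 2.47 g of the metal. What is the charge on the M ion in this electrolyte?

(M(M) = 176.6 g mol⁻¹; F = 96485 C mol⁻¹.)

Q = I·t = 0.4540 A × 5940.0 s = 2697 C, so n(e⁻) = 2697/96485 = 0.02795 mol.
n(M) deposited = 2.47 / 176.6 = 0.01399 mol.
Electrons per atom = n(e⁻)/n(M) = 0.02795 / 0.01399 = 2.00 ≈ 2, so the ion is M²⁺.

+2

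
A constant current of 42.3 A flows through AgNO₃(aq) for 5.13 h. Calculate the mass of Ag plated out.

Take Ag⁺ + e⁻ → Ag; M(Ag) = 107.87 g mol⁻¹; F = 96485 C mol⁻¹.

Q = I·t = 42.30 A × 18468 s = 781200 C.
n(e⁻) = Q/F = 781200 / 96485 = 8.097 mol.
Ag⁺ + e⁻ → Ag, so n(Ag) = n(e⁻)/1 = 8.097 mol.
m = n·M = 8.097 × 107.87 = 873 g.

873 g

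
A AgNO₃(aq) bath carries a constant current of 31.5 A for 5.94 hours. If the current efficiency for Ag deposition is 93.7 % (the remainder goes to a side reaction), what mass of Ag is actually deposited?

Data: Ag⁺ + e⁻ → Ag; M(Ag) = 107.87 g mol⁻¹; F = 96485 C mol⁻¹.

706 g

Q = I·t = 31.50 × 21384 = 673600 C.
n(e⁻) = 673600/96485 = 6.981 mol; theoretically n(Ag) = 6.981/1 = 6.981 mol, m_theo = 753.1 g.
At 93.7 % efficiency, m_actual = 0.937 × 753.1 = 706 g.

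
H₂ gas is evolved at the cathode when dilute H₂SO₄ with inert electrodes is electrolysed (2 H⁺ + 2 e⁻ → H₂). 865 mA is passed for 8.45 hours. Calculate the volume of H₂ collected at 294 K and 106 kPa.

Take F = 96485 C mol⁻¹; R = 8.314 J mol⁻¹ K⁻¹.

3.14 L

Q = I·t = 0.8650 A × 30420 s = 26310 C.
n(e⁻) = Q/F = 26310 / 96485 = 0.2727 mol.
2 electrons are transferred per H₂ molecule, so n(H₂) = 0.2727 / 2 = 0.1364 mol.
V = nRT/P = (0.1364 × 8.314 × 294) / (106 × 10³ Pa) = 0.00314 m³ = 3.14 L.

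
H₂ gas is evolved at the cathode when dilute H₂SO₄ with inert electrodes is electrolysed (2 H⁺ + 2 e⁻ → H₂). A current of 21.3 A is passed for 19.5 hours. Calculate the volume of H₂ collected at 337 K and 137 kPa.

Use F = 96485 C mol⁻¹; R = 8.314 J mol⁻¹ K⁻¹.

158 L

Q = I·t = 21.30 A × 70200 s = 1495000 C.
n(e⁻) = Q/F = 1495000 / 96485 = 15.50 mol.
2 electrons are transferred per H₂ molecule, so n(H₂) = 15.50 / 2 = 7.749 mol.
V = nRT/P = (7.749 × 8.314 × 337) / (137 × 10³ Pa) = 0.158 m³ = 158 L.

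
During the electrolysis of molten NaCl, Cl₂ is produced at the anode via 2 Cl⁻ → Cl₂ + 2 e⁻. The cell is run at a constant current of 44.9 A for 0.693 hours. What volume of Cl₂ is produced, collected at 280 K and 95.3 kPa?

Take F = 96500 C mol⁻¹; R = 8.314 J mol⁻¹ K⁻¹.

14.2 L

Q = I·t = 44.90 A × 2494.8 s = 112000 C.
n(e⁻) = Q/F = 112000 / 96500 = 1.161 mol.
2 electrons are transferred per Cl₂ molecule, so n(Cl₂) = 1.161 / 2 = 0.5804 mol.
V = nRT/P = (0.5804 × 8.314 × 280) / (95.3 × 10³ Pa) = 0.0142 m³ = 14.2 L.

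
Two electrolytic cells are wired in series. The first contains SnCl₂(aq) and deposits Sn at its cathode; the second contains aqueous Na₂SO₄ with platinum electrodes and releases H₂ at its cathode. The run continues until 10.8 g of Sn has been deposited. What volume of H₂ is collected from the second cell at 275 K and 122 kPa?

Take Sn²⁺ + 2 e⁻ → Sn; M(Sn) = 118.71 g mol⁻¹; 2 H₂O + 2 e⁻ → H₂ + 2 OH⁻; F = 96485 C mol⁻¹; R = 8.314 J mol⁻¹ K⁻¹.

n(Sn) = 10.8 / 118.71 = 0.09098 mol, so n(e⁻) = 2 × 0.09098 = 0.1820 mol.
The cells are in series, so the same 0.1820 mol of electrons passes through the second cell.
2 H₂O + 2 e⁻ → H₂ + 2 OH⁻ — 2 mol e⁻ per mol H₂, so n(H₂) = 0.1820/2 = 0.09098 mol.
V = nRT/P = (0.09098 × 8.314 × 275) / (122 × 10³) = 0.00170 m³ = 1.70 L.

1.70 L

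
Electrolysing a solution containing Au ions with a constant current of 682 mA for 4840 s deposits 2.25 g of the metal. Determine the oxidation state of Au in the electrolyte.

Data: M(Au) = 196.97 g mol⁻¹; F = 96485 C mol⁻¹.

+3

Q = I·t = 0.6820 A × 4840.0 s = 3301 C, so n(e⁻) = 3301/96485 = 0.03421 mol.
n(Au) deposited = 2.25 / 196.97 = 0.01142 mol.
Electrons per atom = n(e⁻)/n(Au) = 0.03421 / 0.01142 = 2.99 ≈ 3, so the ion is Au³⁺.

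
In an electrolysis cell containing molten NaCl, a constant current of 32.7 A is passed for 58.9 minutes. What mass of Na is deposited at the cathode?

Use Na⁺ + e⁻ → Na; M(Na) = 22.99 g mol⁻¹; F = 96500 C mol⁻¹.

Q = I·t = 32.70 A × 3534.0 s = 115600 C.
n(e⁻) = Q/F = 115600 / 96500 = 1.198 mol.
Na⁺ + e⁻ → Na, so n(Na) = n(e⁻)/1 = 1.198 mol.
m = n·M = 1.198 × 22.99 = 27.5 g.

27.5 g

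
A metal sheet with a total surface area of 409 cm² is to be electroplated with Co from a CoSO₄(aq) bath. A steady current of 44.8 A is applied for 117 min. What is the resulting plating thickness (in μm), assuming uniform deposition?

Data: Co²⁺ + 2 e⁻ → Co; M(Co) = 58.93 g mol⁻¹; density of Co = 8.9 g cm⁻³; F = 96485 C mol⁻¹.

Q = I·t = 44.80 × 7020.0 = 314500 C; n(e⁻) = 3.260 mol.
n(Co) = n(e⁻)/2 = 1.630 mol, so m = 1.630 × 58.93 = 96.04 g.
Volume = m/ρ = 96.04 / 8.9 = 10.79 cm³.
Thickness = V/A = 10.79 / 409 = 0.0264 cm = 264 μm.

264 μm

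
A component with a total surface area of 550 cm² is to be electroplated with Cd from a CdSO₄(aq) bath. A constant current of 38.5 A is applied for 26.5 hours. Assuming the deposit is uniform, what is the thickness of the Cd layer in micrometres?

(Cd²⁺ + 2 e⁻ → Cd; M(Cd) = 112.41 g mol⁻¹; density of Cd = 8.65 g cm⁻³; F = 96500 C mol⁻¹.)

4500 μm

Q = I·t = 38.50 × 95400 = 3673000 C; n(e⁻) = 38.06 mol.
n(Cd) = n(e⁻)/2 = 19.03 mol, so m = 19.03 × 112.41 = 2139 g.
Volume = m/ρ = 2139 / 8.65 = 247.3 cm³.
Thickness = V/A = 247.3 / 550 = 0.450 cm = 4500 μm.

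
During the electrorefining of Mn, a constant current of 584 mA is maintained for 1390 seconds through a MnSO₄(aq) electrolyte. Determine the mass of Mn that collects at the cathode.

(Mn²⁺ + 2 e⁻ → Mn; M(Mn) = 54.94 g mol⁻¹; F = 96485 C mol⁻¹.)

Q = I·t = 0.5840 A × 1390.0 s = 811.8 C.
n(e⁻) = Q/F = 811.8 / 96485 = 0.008413 mol.
Mn²⁺ + 2 e⁻ → Mn, so n(Mn) = n(e⁻)/2 = 0.004207 mol.
m = n·M = 0.004207 × 54.94 = 0.231 g.

0.231 g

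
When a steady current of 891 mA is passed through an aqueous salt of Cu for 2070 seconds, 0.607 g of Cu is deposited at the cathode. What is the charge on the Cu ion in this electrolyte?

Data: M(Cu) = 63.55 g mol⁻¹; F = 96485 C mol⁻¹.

Q = I·t = 0.8910 A × 2070.0 s = 1844 C, so n(e⁻) = 1844/96485 = 0.01912 mol.
n(Cu) deposited = 0.607 / 63.55 = 0.009552 mol.
Electrons per atom = n(e⁻)/n(Cu) = 0.01912 / 0.009552 = 2.00 ≈ 2, so the ion is Cu²⁺.

+2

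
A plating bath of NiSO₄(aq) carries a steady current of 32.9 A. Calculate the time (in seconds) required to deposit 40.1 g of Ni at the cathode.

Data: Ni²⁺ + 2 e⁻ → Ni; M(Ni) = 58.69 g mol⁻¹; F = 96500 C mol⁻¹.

n(Ni) = m/M = 40.1 / 58.69 = 0.6833 mol.
Each Ni atom requires 2 electrons, so n(e⁻) = 2 × 0.6833 = 1.367 mol.
Q = n(e⁻)·F = 1.367 × 96500 = 131900 C.
t = Q/I = 131900 / 32.90 A = 4008 s.

4010 s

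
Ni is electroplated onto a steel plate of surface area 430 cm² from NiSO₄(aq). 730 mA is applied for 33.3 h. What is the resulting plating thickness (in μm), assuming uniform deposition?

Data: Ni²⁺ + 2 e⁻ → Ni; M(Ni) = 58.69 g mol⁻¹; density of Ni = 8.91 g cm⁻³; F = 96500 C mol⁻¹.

Q = I·t = 0.7300 × 119880 = 87510 C; n(e⁻) = 0.9069 mol.
n(Ni) = n(e⁻)/2 = 0.4534 mol, so m = 0.4534 × 58.69 = 26.61 g.
Volume = m/ρ = 26.61 / 8.91 = 2.987 cm³.
Thickness = V/A = 2.987 / 430 = 0.00695 cm = 69.5 μm.

69.5 μm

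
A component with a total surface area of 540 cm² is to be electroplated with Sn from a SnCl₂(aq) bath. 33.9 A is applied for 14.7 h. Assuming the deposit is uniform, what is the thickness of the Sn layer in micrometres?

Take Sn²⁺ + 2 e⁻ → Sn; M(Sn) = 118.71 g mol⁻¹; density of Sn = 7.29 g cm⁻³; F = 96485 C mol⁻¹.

2800 μm

Q = I·t = 33.90 × 52920 = 1794000 C; n(e⁻) = 18.59 mol.
n(Sn) = n(e⁻)/2 = 9.297 mol, so m = 9.297 × 118.71 = 1104 g.
Volume = m/ρ = 1104 / 7.29 = 151.4 cm³.
Thickness = V/A = 151.4 / 540 = 0.280 cm = 2800 μm.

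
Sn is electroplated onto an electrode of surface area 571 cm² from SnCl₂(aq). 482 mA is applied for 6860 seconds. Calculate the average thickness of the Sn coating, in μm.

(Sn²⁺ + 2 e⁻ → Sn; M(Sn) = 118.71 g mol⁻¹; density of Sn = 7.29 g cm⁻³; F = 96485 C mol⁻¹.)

4.89 μm

Q = I·t = 0.4820 × 6860.0 = 3307 C; n(e⁻) = 0.03427 mol.
n(Sn) = n(e⁻)/2 = 0.01713 mol, so m = 0.01713 × 118.71 = 2.034 g.
Volume = m/ρ = 2.034 / 7.29 = 0.2790 cm³.
Thickness = V/A = 0.2790 / 571 = 4.89 × 10⁻⁴ cm = 4.89 μm.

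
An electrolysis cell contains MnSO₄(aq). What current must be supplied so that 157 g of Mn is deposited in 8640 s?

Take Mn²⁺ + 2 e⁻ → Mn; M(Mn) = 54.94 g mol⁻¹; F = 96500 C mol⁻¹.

63.8 A

n(Mn) = 157 / 54.94 = 2.858 mol.
n(e⁻) = 2 × 2.858 = 5.715 mol.
Q = n(e⁻)·F = 5.715 × 96500 = 551500 C.
I = Q/t = 551500 / 8640.0 s = 63.8 A.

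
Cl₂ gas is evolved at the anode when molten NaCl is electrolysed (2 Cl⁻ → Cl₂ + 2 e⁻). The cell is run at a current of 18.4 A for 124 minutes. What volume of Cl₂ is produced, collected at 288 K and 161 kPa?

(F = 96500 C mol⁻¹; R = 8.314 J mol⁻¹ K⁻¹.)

10.5 L

Q = I·t = 18.40 A × 7440.0 s = 136900 C.
n(e⁻) = Q/F = 136900 / 96500 = 1.419 mol.
2 electrons are transferred per Cl₂ molecule, so n(Cl₂) = 1.419 / 2 = 0.7093 mol.
V = nRT/P = (0.7093 × 8.314 × 288) / (161 × 10³ Pa) = 0.0105 m³ = 10.5 L.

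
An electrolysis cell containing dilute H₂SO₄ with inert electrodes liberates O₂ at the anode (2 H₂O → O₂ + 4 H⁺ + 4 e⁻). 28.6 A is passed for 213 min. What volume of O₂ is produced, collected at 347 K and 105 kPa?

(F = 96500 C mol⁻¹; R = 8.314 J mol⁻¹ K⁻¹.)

26.0 L

Q = I·t = 28.60 A × 12780 s = 365500 C.
n(e⁻) = Q/F = 365500 / 96500 = 3.788 mol.
4 electrons are transferred per O₂ molecule, so n(O₂) = 3.788 / 4 = 0.9469 mol.
V = nRT/P = (0.9469 × 8.314 × 347) / (105 × 10³ Pa) = 0.0260 m³ = 26.0 L.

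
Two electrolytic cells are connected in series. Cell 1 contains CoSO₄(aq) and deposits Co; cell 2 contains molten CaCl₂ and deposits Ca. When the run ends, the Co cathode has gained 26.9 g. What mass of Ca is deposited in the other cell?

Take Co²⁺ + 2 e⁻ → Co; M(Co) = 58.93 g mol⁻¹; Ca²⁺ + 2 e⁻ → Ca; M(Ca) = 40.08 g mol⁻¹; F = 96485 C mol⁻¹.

n(Co) = 26.9 / 58.93 = 0.4565 mol.
Since Co²⁺ + 2 e⁻ → Co, n(e⁻) passed = 2 × 0.4565 = 0.9129 mol.
Cells in series carry the same charge, so the same 0.9129 mol of electrons passes through cell 2.
Ca²⁺ + 2 e⁻ → Ca, so n(Ca) = 0.9129 / 2 = 0.4565 mol.
m(Ca) = 0.4565 × 40.08 = 18.3 g.

18.3 g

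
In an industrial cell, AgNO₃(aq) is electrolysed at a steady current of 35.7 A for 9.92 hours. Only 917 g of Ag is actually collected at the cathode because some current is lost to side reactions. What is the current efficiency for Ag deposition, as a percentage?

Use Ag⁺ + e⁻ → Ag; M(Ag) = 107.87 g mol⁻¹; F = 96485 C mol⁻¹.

64.3 %

Q = I·t = 35.70 × 35712 = 1275000 C; n(e⁻) = 1275000/96485 = 13.21 mol.
Theoretical n(Ag) = n(e⁻)/1 = 13.21 mol, i.e. m_theo = 13.21 × 107.87 = 1425 g.
Efficiency = m_actual / m_theo = 917 / 1425 = 64.3 %.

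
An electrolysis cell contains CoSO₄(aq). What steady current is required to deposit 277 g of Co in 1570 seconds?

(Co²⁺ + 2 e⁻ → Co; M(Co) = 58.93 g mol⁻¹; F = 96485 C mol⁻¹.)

n(Co) = 277 / 58.93 = 4.700 mol.
n(e⁻) = 2 × 4.700 = 9.401 mol.
Q = n(e⁻)·F = 9.401 × 96485 = 907100 C.
I = Q/t = 907100 / 1570.0 s = 578 A.

578 A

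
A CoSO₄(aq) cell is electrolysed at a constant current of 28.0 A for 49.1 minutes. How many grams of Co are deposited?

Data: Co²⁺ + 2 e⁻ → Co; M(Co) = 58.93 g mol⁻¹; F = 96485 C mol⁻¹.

25.2 g

Q = I·t = 28.00 A × 2946.0 s = 82490 C.
n(e⁻) = Q/F = 82490 / 96485 = 0.8549 mol.
Co²⁺ + 2 e⁻ → Co, so n(Co) = n(e⁻)/2 = 0.4275 mol.
m = n·M = 0.4275 × 58.93 = 25.2 g.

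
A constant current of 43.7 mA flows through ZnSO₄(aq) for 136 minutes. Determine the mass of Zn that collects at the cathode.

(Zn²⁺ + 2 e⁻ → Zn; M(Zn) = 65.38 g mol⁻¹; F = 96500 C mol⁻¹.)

0.121 g

Q = I·t = 0.04370 A × 8160.0 s = 356.6 C.
n(e⁻) = Q/F = 356.6 / 96500 = 0.003695 mol.
Zn²⁺ + 2 e⁻ → Zn, so n(Zn) = n(e⁻)/2 = 0.001848 mol.
m = n·M = 0.001848 × 65.38 = 0.121 g.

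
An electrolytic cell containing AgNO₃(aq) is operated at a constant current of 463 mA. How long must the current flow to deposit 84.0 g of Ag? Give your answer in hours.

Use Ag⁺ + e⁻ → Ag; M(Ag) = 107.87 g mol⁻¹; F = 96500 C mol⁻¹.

n(Ag) = m/M = 84.0 / 107.87 = 0.7787 mol.
Each Ag atom requires 1 electron, so n(e⁻) = 1 × 0.7787 = 0.7787 mol.
Q = n(e⁻)·F = 0.7787 × 96500 = 75150 C.
t = Q/I = 75150 / 0.4630 A = 162300 s = 45.1 h.

45.1 h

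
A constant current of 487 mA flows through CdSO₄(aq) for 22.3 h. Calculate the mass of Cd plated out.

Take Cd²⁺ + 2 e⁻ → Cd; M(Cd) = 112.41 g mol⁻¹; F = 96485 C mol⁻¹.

22.8 g

Q = I·t = 0.4870 A × 80280 s = 39100 C.
n(e⁻) = Q/F = 39100 / 96485 = 0.4052 mol.
Cd²⁺ + 2 e⁻ → Cd, so n(Cd) = n(e⁻)/2 = 0.2026 mol.
m = n·M = 0.2026 × 112.41 = 22.8 g.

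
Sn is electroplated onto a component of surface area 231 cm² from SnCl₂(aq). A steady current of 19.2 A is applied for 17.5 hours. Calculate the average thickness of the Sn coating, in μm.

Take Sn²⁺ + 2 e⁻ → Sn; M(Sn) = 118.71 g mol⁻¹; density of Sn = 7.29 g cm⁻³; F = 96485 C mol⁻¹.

Q = I·t = 19.20 × 63000 = 1210000 C; n(e⁻) = 12.54 mol.
n(Sn) = n(e⁻)/2 = 6.268 mol, so m = 6.268 × 118.71 = 744.1 g.
Volume = m/ρ = 744.1 / 7.29 = 102.1 cm³.
Thickness = V/A = 102.1 / 231 = 0.442 cm = 4420 μm.

4420 μm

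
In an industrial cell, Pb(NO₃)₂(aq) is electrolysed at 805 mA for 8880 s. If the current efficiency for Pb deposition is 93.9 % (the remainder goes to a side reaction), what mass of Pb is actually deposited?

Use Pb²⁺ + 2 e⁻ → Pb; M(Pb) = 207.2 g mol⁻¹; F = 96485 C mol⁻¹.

Q = I·t = 0.8050 × 8880.0 = 7148 C.
n(e⁻) = 7148/96485 = 0.07409 mol; theoretically n(Pb) = 0.07409/2 = 0.03704 mol, m_theo = 7.676 g.
At 93.9 % efficiency, m_actual = 0.939 × 7.676 = 7.21 g.

7.21 g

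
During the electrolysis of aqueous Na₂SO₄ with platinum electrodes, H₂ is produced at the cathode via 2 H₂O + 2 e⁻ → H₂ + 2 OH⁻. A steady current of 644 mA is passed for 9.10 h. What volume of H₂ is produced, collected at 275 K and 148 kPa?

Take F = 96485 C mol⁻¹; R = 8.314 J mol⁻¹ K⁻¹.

Q = I·t = 0.6440 A × 32760 s = 21100 C.
n(e⁻) = Q/F = 21100 / 96485 = 0.2187 mol.
2 electrons are transferred per H₂ molecule, so n(H₂) = 0.2187 / 2 = 0.1093 mol.
V = nRT/P = (0.1093 × 8.314 × 275) / (148 × 10³ Pa) = 0.00169 m³ = 1.69 L.

1.69 L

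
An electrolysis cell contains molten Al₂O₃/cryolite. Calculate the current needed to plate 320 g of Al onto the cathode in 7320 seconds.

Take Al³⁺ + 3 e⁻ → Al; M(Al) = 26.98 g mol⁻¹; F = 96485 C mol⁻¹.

469 A

n(Al) = 320 / 26.98 = 11.86 mol.
n(e⁻) = 3 × 11.86 = 35.58 mol.
Q = n(e⁻)·F = 35.58 × 96485 = 3433000 C.
I = Q/t = 3433000 / 7320.0 s = 469 A.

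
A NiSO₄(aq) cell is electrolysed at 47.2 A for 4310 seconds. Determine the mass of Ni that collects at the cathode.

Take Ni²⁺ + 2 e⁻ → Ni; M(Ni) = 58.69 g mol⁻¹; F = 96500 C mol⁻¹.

61.9 g

Q = I·t = 47.20 A × 4310.0 s = 203400 C.
n(e⁻) = Q/F = 203400 / 96500 = 2.108 mol.
Ni²⁺ + 2 e⁻ → Ni, so n(Ni) = n(e⁻)/2 = 1.054 mol.
m = n·M = 1.054 × 58.69 = 61.9 g.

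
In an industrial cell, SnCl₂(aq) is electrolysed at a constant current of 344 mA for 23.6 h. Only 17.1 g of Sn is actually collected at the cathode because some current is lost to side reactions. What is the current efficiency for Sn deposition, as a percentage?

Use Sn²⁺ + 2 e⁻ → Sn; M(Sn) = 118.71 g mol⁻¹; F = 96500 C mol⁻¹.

Q = I·t = 0.3440 × 84960 = 29230 C; n(e⁻) = 29230/96500 = 0.3029 mol.
Theoretical n(Sn) = n(e⁻)/2 = 0.1514 mol, i.e. m_theo = 0.1514 × 118.71 = 17.98 g.
Efficiency = m_actual / m_theo = 17.1 / 17.98 = 95.1 %.

95.1 %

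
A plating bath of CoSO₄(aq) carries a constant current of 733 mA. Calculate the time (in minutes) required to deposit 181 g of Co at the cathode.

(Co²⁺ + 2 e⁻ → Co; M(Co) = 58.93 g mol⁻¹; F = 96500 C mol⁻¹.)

13500 min

n(Co) = m/M = 181 / 58.93 = 3.071 mol.
Each Co atom requires 2 electrons, so n(e⁻) = 2 × 3.071 = 6.143 mol.
Q = n(e⁻)·F = 6.143 × 96500 = 592800 C.
t = Q/I = 592800 / 0.7330 A = 808700 s = 13500 min.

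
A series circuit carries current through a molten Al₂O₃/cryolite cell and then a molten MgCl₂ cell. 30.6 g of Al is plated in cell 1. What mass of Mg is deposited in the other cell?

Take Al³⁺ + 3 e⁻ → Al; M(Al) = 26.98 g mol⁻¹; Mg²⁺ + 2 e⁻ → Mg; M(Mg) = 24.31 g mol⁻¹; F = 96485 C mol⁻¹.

41.4 g

n(Al) = 30.6 / 26.98 = 1.134 mol.
Since Al³⁺ + 3 e⁻ → Al, n(e⁻) passed = 3 × 1.134 = 3.403 mol.
Cells in series carry the same charge, so the same 3.403 mol of electrons passes through cell 2.
Mg²⁺ + 2 e⁻ → Mg, so n(Mg) = 3.403 / 2 = 1.701 mol.
m(Mg) = 1.701 × 24.31 = 41.4 g.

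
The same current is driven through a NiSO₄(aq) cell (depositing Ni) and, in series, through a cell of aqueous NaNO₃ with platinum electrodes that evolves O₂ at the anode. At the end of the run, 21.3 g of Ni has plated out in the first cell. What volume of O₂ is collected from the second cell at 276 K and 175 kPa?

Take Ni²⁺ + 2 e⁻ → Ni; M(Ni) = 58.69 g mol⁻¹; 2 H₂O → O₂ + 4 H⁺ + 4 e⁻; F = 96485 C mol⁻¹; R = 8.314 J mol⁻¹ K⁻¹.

2.38 L

n(Ni) = 21.3 / 58.69 = 0.3629 mol, so n(e⁻) = 2 × 0.3629 = 0.7258 mol.
The cells are in series, so the same 0.7258 mol of electrons passes through the second cell.
2 H₂O → O₂ + 4 H⁺ + 4 e⁻ — 4 mol e⁻ per mol O₂, so n(O₂) = 0.7258/4 = 0.1815 mol.
V = nRT/P = (0.1815 × 8.314 × 276) / (175 × 10³) = 0.00238 m³ = 2.38 L.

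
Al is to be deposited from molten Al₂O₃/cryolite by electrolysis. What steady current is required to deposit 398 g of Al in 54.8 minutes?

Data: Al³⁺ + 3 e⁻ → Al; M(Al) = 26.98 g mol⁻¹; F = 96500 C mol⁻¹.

1300 A

n(Al) = 398 / 26.98 = 14.75 mol.
n(e⁻) = 3 × 14.75 = 44.26 mol.
Q = n(e⁻)·F = 44.26 × 96500 = 4271000 C.
I = Q/t = 4271000 / 3288.0 s = 1300 A.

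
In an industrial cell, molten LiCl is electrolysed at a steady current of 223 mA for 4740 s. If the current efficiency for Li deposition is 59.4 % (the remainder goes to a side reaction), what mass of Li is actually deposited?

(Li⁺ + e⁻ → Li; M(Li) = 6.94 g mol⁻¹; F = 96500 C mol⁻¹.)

Q = I·t = 0.2230 × 4740.0 = 1057 C.
n(e⁻) = 1057/96500 = 0.01095 mol; theoretically n(Li) = 0.01095/1 = 0.01095 mol, m_theo = 0.07602 g.
At 59.4 % efficiency, m_actual = 0.594 × 0.07602 = 0.0452 g.

0.0452 g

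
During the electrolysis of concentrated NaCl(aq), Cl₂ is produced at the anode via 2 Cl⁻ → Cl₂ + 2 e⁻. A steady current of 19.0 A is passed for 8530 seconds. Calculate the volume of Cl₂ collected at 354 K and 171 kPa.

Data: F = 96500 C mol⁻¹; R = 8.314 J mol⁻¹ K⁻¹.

14.5 L

Q = I·t = 19.00 A × 8530.0 s = 162100 C.
n(e⁻) = Q/F = 162100 / 96500 = 1.679 mol.
2 electrons are transferred per Cl₂ molecule, so n(Cl₂) = 1.679 / 2 = 0.8397 mol.
V = nRT/P = (0.8397 × 8.314 × 354) / (171 × 10³ Pa) = 0.0145 m³ = 14.5 L.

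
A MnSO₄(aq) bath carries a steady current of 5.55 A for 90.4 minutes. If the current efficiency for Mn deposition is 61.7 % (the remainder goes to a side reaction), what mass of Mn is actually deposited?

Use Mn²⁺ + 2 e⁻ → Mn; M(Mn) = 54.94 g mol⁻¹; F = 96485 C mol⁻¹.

5.29 g

Q = I·t = 5.550 × 5424.0 = 30100 C.
n(e⁻) = 30100/96485 = 0.3120 mol; theoretically n(Mn) = 0.3120/2 = 0.1560 mol, m_theo = 8.571 g.
At 61.7 % efficiency, m_actual = 0.617 × 8.571 = 5.29 g.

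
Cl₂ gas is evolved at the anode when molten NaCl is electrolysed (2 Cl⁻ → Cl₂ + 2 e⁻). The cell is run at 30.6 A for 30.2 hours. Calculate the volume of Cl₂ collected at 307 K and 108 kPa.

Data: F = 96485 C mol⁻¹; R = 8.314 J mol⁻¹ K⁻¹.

Q = I·t = 30.60 A × 108720 s = 3327000 C.
n(e⁻) = Q/F = 3327000 / 96485 = 34.48 mol.
2 electrons are transferred per Cl₂ molecule, so n(Cl₂) = 34.48 / 2 = 17.24 mol.
V = nRT/P = (17.24 × 8.314 × 307) / (108 × 10³ Pa) = 0.407 m³ = 407 L.

407 L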